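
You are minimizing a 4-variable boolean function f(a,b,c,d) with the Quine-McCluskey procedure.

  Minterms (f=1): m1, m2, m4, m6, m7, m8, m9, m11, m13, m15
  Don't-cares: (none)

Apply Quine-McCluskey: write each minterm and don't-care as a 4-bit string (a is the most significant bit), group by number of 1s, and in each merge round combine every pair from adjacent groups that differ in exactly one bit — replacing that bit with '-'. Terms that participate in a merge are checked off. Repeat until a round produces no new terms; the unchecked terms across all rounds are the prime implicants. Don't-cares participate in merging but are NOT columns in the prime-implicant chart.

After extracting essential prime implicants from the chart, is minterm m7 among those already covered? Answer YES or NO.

Round 0: 0001✓ 0010✓ 0100✓ 0110✓ 0111✓ 1000✓ 1001✓ 1011✓ 1101✓ 1111✓
Round 1: -001 -111 0-10 01-0 011- 1-01✓ 1-11✓ 10-1✓ 100- 11-1✓
Round 2: 1--1
PIs = {-001, -111, 0-10, 01-0, 011-, 1--1, 100-}
Coverage chart:
  m1: -001 ←essential
  m2: 0-10 ←essential
  m4: 01-0 ←essential
  m6: 0-10,01-0,011-
  m7: -111,011-
  m8: 100- ←essential
  m9: -001,1--1,100-
  m11: 1--1 ←essential
  m13: 1--1 ←essential
  m15: -111,1--1
Essential: -001, 0-10, 01-0, 1--1, 100-

NO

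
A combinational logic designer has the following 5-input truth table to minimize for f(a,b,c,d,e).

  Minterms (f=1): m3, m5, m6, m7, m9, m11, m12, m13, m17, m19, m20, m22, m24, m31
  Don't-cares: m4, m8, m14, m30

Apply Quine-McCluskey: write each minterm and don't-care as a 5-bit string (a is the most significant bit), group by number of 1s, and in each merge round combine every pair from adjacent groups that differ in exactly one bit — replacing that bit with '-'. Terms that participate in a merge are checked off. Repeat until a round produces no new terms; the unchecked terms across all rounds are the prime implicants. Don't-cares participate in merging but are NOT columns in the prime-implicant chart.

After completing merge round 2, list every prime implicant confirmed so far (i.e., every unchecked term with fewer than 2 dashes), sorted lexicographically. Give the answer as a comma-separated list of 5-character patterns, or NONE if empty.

Round 0: 00011✓ 00100✓ 00101✓ 00110✓ 00111✓ 01000✓ 01001✓ 01011✓ 01100✓ 01101✓ 01110✓ 10001✓ 10011✓ 10100✓ 10110✓ 11000✓ 11110✓ 11111✓
Round 1: -0011 -0100✓ -0110✓ -1000 -1110✓ 0-011 0-100✓ 0-101✓ 0-110✓ 00-11 001-0✓ 001-1✓ 0010-✓ 0011-✓ 01-00✓ 01-01✓ 010-1 0100-✓ 011-0✓ 0110-✓ 1-110✓ 100-1 101-0✓ 1111-
Round 2: --110 -01-0 0-1-0 0-10- 001-- 01-0-
PIs = {--110, -0011, -01-0, -1000, 0-011, 0-1-0, 0-10-, 00-11, 001--, 01-0-, 010-1, 100-1, 1111-}

-0011, -1000, 0-011, 00-11, 010-1, 100-1, 1111-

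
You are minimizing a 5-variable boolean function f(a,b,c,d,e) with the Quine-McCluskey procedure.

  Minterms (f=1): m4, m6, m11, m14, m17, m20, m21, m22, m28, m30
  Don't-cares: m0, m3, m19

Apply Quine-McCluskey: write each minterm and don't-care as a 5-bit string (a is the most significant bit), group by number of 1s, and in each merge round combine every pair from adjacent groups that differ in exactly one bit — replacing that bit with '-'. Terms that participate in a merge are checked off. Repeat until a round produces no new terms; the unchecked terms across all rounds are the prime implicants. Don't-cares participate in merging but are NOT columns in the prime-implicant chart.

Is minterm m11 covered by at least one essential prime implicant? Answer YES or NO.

[col 0] 00000*, 00011*, 00100*, 00110*, 01011*, 01110*, 10001*, 10011*, 10100*, 10101*, 10110*, 11100*, 11110*
[col 1] -0011, -0100*, -0110*, -1110*, 0-011, 0-110*, 00-00, 001-0*, 1-100*, 1-110*, 10-01, 100-1, 101-0*, 1010-, 111-0*
[col 2] --110, -01-0, 1-1-0
Prime implicants: --110, -0011, -01-0, 0-011, 00-00, 1-1-0, 10-01, 100-1, 1010-
PI chart (minterm → PIs covering it):
  4 | -01-0,00-00
  6 | --110,-01-0
  11 | 0-011  (sole → essential)
  14 | --110  (sole → essential)
  17 | 10-01,100-1
  20 | -01-0,1-1-0,1010-
  21 | 10-01,1010-
  22 | --110,-01-0,1-1-0
  28 | 1-1-0  (sole → essential)
  30 | --110,1-1-0
Essential prime implicants: --110, 0-011, 1-1-0

YES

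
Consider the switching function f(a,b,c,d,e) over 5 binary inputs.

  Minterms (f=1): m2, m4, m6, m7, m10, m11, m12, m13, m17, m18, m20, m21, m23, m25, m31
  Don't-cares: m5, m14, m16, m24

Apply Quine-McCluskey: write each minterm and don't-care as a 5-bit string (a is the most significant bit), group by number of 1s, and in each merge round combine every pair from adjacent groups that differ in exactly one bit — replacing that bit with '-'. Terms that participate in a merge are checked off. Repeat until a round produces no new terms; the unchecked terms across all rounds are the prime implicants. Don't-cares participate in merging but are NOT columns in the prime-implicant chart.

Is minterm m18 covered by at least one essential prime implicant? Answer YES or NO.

Round 0: 00010✓ 00100✓ 00101✓ 00110✓ 00111✓ 01010✓ 01011✓ 01100✓ 01101✓ 01110✓ 10000✓ 10001✓ 10010✓ 10100✓ 10101✓ 10111✓ 11000✓ 11001✓ 11111✓
Round 1: -0010 -0100✓ -0101✓ -0111✓ 0-010✓ 0-100✓ 0-101✓ 0-110✓ 00-10✓ 001-0✓ 001-1✓ 0010-✓ 0011-✓ 01-10✓ 0101- 011-0✓ 0110-✓ 1-000✓ 1-001✓ 1-111 10-00✓ 10-01✓ 100-0 1000-✓ 101-1✓ 1010-✓ 1100-✓
Round 2: -01-1 -010- 0--10 0-1-0 0-10- 001-- 1-00- 10-0-
PIs = {-0010, -01-1, -010-, 0--10, 0-1-0, 0-10-, 001--, 0101-, 1-00-, 1-111, 10-0-, 100-0}
Coverage chart:
  m2: -0010,0--10
  m4: -010-,0-1-0,0-10-,001--
  m6: 0--10,0-1-0,001--
  m7: -01-1,001--
  m10: 0--10,0101-
  m11: 0101- ←essential
  m12: 0-1-0,0-10-
  m13: 0-10- ←essential
  m17: 1-00-,10-0-
  m18: -0010,100-0
  m20: -010-,10-0-
  m21: -01-1,-010-,10-0-
  m23: -01-1,1-111
  m25: 1-00- ←essential
  m31: 1-111 ←essential
Essential: 0-10-, 0101-, 1-00-, 1-111

NO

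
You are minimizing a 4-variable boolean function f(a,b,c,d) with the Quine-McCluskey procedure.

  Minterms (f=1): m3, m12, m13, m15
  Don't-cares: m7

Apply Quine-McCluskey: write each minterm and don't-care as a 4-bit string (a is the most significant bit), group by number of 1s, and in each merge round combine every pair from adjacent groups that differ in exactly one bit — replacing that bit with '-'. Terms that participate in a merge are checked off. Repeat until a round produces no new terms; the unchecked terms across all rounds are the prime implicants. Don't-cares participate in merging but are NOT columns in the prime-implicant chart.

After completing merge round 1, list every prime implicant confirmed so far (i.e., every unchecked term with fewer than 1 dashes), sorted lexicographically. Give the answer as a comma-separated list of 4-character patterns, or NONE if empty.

NONE

size-2^0 implicants → 0011(✓)  0111(✓)  1100(✓)  1101(✓)  1111(✓)
size-2^1 implicants → -111  0-11  11-1  110-
Unchecked terms (primes): -111, 0-11, 11-1, 110-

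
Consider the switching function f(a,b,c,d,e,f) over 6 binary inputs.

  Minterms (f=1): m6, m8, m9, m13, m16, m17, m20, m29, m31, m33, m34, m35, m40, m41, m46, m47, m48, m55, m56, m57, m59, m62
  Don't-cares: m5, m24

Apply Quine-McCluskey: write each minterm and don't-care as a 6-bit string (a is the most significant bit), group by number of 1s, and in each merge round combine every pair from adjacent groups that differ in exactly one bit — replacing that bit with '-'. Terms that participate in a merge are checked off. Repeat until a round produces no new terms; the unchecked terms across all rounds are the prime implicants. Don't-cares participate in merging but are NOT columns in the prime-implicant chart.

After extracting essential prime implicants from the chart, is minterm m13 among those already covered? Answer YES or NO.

Round 0: 000101✓ 000110 001000✓ 001001✓ 001101✓ 010000✓ 010001✓ 010100✓ 011000✓ 011101✓ 011111✓ 100001✓ 100010✓ 100011✓ 101000✓ 101001✓ 101110✓ 101111✓ 110000✓ 110111 111000✓ 111001✓ 111011✓ 111110✓
Round 1: -01000✓ -01001✓ -10000✓ -11000✓ 0-1000✓ 0-1101 00-101 001-01 00100-✓ 01-000✓ 010-00 01000- 0111-1 1-1000✓ 1-1001✓ 1-1110 10-001 1000-1 10001- 10100-✓ 10111- 11-000✓ 1110-1 11100-✓
Round 2: --1000 -0100- -1-000 1-100-
PIs = {--1000, -0100-, -1-000, 0-1101, 00-101, 000110, 001-01, 010-00, 01000-, 0111-1, 1-100-, 1-1110, 10-001, 1000-1, 10001-, 10111-, 110111, 1110-1}
Coverage chart:
  m6: 000110 ←essential
  m8: --1000,-0100-
  m9: -0100-,001-01
  m13: 0-1101,00-101,001-01
  m16: -1-000,010-00,01000-
  m17: 01000- ←essential
  m20: 010-00 ←essential
  m29: 0-1101,0111-1
  m31: 0111-1 ←essential
  m33: 10-001,1000-1
  m34: 10001- ←essential
  m35: 1000-1,10001-
  m40: --1000,-0100-,1-100-
  m41: -0100-,1-100-,10-001
  m46: 1-1110,10111-
  m47: 10111- ←essential
  m48: -1-000 ←essential
  m55: 110111 ←essential
  m56: --1000,-1-000,1-100-
  m57: 1-100-,1110-1
  m59: 1110-1 ←essential
  m62: 1-1110 ←essential
Essential: -1-000, 000110, 010-00, 01000-, 0111-1, 1-1110, 10001-, 10111-, 110111, 1110-1

NO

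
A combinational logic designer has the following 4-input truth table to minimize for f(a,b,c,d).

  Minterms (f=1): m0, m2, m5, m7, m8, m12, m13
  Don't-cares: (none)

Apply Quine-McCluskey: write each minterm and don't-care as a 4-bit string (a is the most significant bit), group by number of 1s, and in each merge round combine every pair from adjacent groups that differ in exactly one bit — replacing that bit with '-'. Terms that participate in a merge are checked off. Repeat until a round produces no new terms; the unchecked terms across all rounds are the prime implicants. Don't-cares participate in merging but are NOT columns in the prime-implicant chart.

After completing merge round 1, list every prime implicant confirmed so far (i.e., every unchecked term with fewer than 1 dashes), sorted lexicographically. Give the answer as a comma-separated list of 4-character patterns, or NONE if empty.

NONE

size-2^0 implicants → 0000(✓)  0010(✓)  0101(✓)  0111(✓)  1000(✓)  1100(✓)  1101(✓)
size-2^1 implicants → -000  -101  00-0  01-1  1-00  110-
Unchecked terms (primes): -000, -101, 00-0, 01-1, 1-00, 110-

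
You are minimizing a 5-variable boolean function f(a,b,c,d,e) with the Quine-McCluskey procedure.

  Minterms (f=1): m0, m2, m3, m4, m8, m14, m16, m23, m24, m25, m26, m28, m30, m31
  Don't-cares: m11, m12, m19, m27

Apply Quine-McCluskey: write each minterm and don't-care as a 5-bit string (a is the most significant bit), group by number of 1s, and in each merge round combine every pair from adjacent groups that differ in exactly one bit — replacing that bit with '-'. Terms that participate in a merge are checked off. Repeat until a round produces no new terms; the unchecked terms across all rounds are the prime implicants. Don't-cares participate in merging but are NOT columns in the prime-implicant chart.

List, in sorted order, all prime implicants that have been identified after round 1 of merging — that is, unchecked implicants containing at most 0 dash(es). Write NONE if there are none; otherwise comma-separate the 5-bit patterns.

[col 0] 00000*, 00010*, 00011*, 00100*, 01000*, 01011*, 01100*, 01110*, 10000*, 10011*, 10111*, 11000*, 11001*, 11010*, 11011*, 11100*, 11110*, 11111*
[col 1] -0000*, -0011*, -1000*, -1011*, -1100*, -1110*, 0-000*, 0-011*, 0-100*, 00-00*, 000-0, 0001-, 01-00*, 011-0*, 1-000*, 1-011*, 1-111*, 10-11*, 11-00*, 11-10*, 11-11*, 110-0*, 110-1*, 1100-*, 1101-*, 111-0*, 1111-*
[col 2] --000, --011, -1-00, -11-0, 0--00, 1--11, 11--0, 11-1-, 110--
Prime implicants: --000, --011, -1-00, -11-0, 0--00, 000-0, 0001-, 1--11, 11--0, 11-1-, 110--

NONE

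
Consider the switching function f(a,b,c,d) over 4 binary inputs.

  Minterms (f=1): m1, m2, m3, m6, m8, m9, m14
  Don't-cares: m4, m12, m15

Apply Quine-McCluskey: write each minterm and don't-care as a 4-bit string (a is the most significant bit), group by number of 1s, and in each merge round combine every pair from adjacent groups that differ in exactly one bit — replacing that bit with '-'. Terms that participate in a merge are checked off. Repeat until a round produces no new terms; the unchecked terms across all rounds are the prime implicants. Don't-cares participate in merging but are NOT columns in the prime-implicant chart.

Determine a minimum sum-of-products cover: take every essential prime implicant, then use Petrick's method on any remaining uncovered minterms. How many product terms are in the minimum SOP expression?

[col 0] 0001*, 0010*, 0011*, 0100*, 0110*, 1000*, 1001*, 1100*, 1110*, 1111*
[col 1] -001, -100*, -110*, 0-10, 00-1, 001-, 01-0*, 1-00, 100-, 11-0*, 111-
[col 2] -1-0
Prime implicants: -001, -1-0, 0-10, 00-1, 001-, 1-00, 100-, 111-
PI chart (minterm → PIs covering it):
  1 | -001,00-1
  2 | 0-10,001-
  3 | 00-1,001-
  6 | -1-0,0-10
  8 | 1-00,100-
  9 | -001,100-
  14 | -1-0,111-
(no essential prime implicants)
Petrick residual → -001, -1-0, 001-, 1-00
Minimum SOP uses 4 PIs: b'c'd + bd' + a'b'c + ac'd'

4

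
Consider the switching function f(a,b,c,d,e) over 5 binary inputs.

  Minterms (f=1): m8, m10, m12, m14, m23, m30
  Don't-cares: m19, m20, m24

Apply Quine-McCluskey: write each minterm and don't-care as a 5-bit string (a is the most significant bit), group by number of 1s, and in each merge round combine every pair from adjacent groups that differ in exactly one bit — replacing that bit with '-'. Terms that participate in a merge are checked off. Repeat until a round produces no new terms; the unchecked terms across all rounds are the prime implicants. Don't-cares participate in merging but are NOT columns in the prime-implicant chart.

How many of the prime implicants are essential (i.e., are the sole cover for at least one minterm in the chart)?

[col 0] 01000*, 01010*, 01100*, 01110*, 10011*, 10100, 10111*, 11000*, 11110*
[col 1] -1000, -1110, 01-00*, 01-10*, 010-0*, 011-0*, 10-11
[col 2] 01--0
Prime implicants: -1000, -1110, 01--0, 10-11, 10100
PI chart (minterm → PIs covering it):
  8 | -1000,01--0
  10 | 01--0  (sole → essential)
  12 | 01--0  (sole → essential)
  14 | -1110,01--0
  23 | 10-11  (sole → essential)
  30 | -1110  (sole → essential)
Essential prime implicants: -1110, 01--0, 10-11

3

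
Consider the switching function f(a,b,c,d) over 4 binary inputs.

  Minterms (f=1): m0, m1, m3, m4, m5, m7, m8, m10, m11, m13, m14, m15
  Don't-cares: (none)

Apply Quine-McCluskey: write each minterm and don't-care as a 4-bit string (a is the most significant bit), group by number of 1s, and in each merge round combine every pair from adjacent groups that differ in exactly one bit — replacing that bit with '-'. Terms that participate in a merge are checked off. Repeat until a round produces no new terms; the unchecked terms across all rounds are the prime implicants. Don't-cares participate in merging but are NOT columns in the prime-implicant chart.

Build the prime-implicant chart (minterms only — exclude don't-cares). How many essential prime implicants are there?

Round 0: 0000✓ 0001✓ 0011✓ 0100✓ 0101✓ 0111✓ 1000✓ 1010✓ 1011✓ 1101✓ 1110✓ 1111✓
Round 1: -000 -011✓ -101✓ -111✓ 0-00✓ 0-01✓ 0-11✓ 00-1✓ 000-✓ 01-1✓ 010-✓ 1-10✓ 1-11✓ 10-0 101-✓ 11-1✓ 111-✓
Round 2: --11 -1-1 0--1 0-0- 1-1-
PIs = {--11, -000, -1-1, 0--1, 0-0-, 1-1-, 10-0}
Coverage chart:
  m0: -000,0-0-
  m1: 0--1,0-0-
  m3: --11,0--1
  m4: 0-0- ←essential
  m5: -1-1,0--1,0-0-
  m7: --11,-1-1,0--1
  m8: -000,10-0
  m10: 1-1-,10-0
  m11: --11,1-1-
  m13: -1-1 ←essential
  m14: 1-1- ←essential
  m15: --11,-1-1,1-1-
Essential: -1-1, 0-0-, 1-1-

3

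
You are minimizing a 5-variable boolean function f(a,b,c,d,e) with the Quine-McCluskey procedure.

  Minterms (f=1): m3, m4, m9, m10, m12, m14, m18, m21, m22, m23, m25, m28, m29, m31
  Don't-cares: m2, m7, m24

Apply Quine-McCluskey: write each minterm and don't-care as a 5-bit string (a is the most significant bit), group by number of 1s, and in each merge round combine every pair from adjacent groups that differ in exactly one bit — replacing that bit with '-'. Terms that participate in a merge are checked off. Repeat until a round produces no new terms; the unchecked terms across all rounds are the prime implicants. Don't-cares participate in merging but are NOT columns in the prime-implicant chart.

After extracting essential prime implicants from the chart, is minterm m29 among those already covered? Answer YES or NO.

YES

size-2^0 implicants → 00010(✓)  00011(✓)  00100(✓)  00111(✓)  01001(✓)  01010(✓)  01100(✓)  01110(✓)  10010(✓)  10101(✓)  10110(✓)  10111(✓)  11000(✓)  11001(✓)  11100(✓)  11101(✓)  11111(✓)
size-2^1 implicants → -0010  -0111  -1001  -1100  0-010  0-100  00-11  0001-  01-10  011-0  1-101(✓)  1-111(✓)  10-10  101-1(✓)  1011-  11-00(✓)  11-01(✓)  1100-(✓)  111-1(✓)  1110-(✓)
size-2^2 implicants → 1-1-1  11-0-
Unchecked terms (primes): -0010, -0111, -1001, -1100, 0-010, 0-100, 00-11, 0001-, 01-10, 011-0, 1-1-1, 10-10, 1011-, 11-0-
Minterm coverage:
  m3 ⊆ 00-11,0001-
  m4 ⊆ 0-100 [E]
  m9 ⊆ -1001 [E]
  m10 ⊆ 0-010,01-10
  m12 ⊆ -1100,0-100,011-0
  m14 ⊆ 01-10,011-0
  m18 ⊆ -0010,10-10
  m21 ⊆ 1-1-1 [E]
  m22 ⊆ 10-10,1011-
  m23 ⊆ -0111,1-1-1,1011-
  m25 ⊆ -1001,11-0-
  m28 ⊆ -1100,11-0-
  m29 ⊆ 1-1-1,11-0-
  m31 ⊆ 1-1-1 [E]
E = {-1001, 0-100, 1-1-1}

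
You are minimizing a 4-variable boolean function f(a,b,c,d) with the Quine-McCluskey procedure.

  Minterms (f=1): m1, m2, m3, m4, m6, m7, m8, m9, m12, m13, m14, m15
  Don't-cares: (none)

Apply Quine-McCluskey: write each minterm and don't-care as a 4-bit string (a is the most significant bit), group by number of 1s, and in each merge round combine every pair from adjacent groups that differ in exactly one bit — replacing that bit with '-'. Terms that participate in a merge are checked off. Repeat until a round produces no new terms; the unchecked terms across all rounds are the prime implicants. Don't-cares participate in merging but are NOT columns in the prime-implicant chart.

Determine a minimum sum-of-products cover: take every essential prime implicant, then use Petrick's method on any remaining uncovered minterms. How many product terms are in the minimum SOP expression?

5

size-2^0 implicants → 0001(✓)  0010(✓)  0011(✓)  0100(✓)  0110(✓)  0111(✓)  1000(✓)  1001(✓)  1100(✓)  1101(✓)  1110(✓)  1111(✓)
size-2^1 implicants → -001  -100(✓)  -110(✓)  -111(✓)  0-10(✓)  0-11(✓)  00-1  001-(✓)  01-0(✓)  011-(✓)  1-00(✓)  1-01(✓)  100-(✓)  11-0(✓)  11-1(✓)  110-(✓)  111-(✓)
size-2^2 implicants → -1-0  -11-  0-1-  1-0-  11--
Unchecked terms (primes): -001, -1-0, -11-, 0-1-, 00-1, 1-0-, 11--
Minterm coverage:
  m1 ⊆ -001,00-1
  m2 ⊆ 0-1- [E]
  m3 ⊆ 0-1-,00-1
  m4 ⊆ -1-0 [E]
  m6 ⊆ -1-0,-11-,0-1-
  m7 ⊆ -11-,0-1-
  m8 ⊆ 1-0- [E]
  m9 ⊆ -001,1-0-
  m12 ⊆ -1-0,1-0-,11--
  m13 ⊆ 1-0-,11--
  m14 ⊆ -1-0,-11-,11--
  m15 ⊆ -11-,11--
E = {-1-0, 0-1-, 1-0-}
Petrick residual → -001, -11-
Cover = b'c'd + bd' + bc + a'c + ac'  |cover|=5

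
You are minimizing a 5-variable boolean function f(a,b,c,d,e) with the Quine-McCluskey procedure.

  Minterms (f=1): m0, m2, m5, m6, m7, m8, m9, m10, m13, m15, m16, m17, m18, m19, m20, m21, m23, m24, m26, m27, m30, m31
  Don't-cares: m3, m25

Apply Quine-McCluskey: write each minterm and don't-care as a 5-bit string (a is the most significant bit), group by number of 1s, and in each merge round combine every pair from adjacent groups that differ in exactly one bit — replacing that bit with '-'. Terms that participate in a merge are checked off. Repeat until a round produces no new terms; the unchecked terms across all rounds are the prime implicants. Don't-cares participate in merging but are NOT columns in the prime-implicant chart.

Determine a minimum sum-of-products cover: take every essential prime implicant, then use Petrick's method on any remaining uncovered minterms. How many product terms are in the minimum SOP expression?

size-2^0 implicants → 00000(✓)  00010(✓)  00011(✓)  00101(✓)  00110(✓)  00111(✓)  01000(✓)  01001(✓)  01010(✓)  01101(✓)  01111(✓)  10000(✓)  10001(✓)  10010(✓)  10011(✓)  10100(✓)  10101(✓)  10111(✓)  11000(✓)  11001(✓)  11010(✓)  11011(✓)  11110(✓)  11111(✓)
size-2^1 implicants → -0000(✓)  -0010(✓)  -0011(✓)  -0101(✓)  -0111(✓)  -1000(✓)  -1001(✓)  -1010(✓)  -1111(✓)  0-000(✓)  0-010(✓)  0-101(✓)  0-111(✓)  00-10(✓)  00-11(✓)  000-0(✓)  0001-(✓)  001-1(✓)  0011-(✓)  01-01  010-0(✓)  0100-(✓)  011-1(✓)  1-000(✓)  1-001(✓)  1-010(✓)  1-011(✓)  1-111(✓)  10-00(✓)  10-01(✓)  10-11(✓)  100-0(✓)  100-1(✓)  1000-(✓)  1001-(✓)  101-1(✓)  1010-(✓)  11-10(✓)  11-11(✓)  110-0(✓)  110-1(✓)  1100-(✓)  1101-(✓)  1111-(✓)
size-2^2 implicants → --000(✓)  --010(✓)  --111  -0-11  -00-0(✓)  -001-  -01-1  -10-0(✓)  -100-  0-0-0(✓)  0-1-1  00-1-  1--11  1-0-0(✓)  1-0-1(✓)  1-00-(✓)  1-01-(✓)  10--1  10-0-  100--(✓)  11-1-  110--(✓)
size-2^3 implicants → --0-0  1-0--
Unchecked terms (primes): --0-0, --111, -0-11, -001-, -01-1, -100-, 0-1-1, 00-1-, 01-01, 1--11, 1-0--, 10--1, 10-0-, 11-1-
Minterm coverage:
  m0 ⊆ --0-0 [E]
  m2 ⊆ --0-0,-001-,00-1-
  m5 ⊆ -01-1,0-1-1
  m6 ⊆ 00-1- [E]
  m7 ⊆ --111,-0-11,-01-1,0-1-1,00-1-
  m8 ⊆ --0-0,-100-
  m9 ⊆ -100-,01-01
  m10 ⊆ --0-0 [E]
  m13 ⊆ 0-1-1,01-01
  m15 ⊆ --111,0-1-1
  m16 ⊆ --0-0,1-0--,10-0-
  m17 ⊆ 1-0--,10--1,10-0-
  m18 ⊆ --0-0,-001-,1-0--
  m19 ⊆ -0-11,-001-,1--11,1-0--,10--1
  m20 ⊆ 10-0- [E]
  m21 ⊆ -01-1,10--1,10-0-
  m23 ⊆ --111,-0-11,-01-1,1--11,10--1
  m24 ⊆ --0-0,-100-,1-0--
  m26 ⊆ --0-0,1-0--,11-1-
  m27 ⊆ 1--11,1-0--,11-1-
  m30 ⊆ 11-1- [E]
  m31 ⊆ --111,1--11,11-1-
E = {--0-0, 00-1-, 10-0-, 11-1-}
Petrick residual → -0-11, -100-, 0-1-1
Cover = c'e' + b'de + bc'd' + a'ce + a'b'd + ab'd' + abd  |cover|=7

7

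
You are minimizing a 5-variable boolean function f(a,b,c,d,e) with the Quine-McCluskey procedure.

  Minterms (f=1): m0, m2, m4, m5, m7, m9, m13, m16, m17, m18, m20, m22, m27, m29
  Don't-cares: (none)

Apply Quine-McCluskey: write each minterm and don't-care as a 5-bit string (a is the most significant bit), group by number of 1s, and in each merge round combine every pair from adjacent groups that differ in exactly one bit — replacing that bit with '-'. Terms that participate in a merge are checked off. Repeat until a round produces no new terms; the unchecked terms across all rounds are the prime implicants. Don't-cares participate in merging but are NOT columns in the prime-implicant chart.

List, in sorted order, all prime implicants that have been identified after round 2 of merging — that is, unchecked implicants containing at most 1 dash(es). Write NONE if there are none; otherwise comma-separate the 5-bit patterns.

Round 0: 00000✓ 00010✓ 00100✓ 00101✓ 00111✓ 01001✓ 01101✓ 10000✓ 10001✓ 10010✓ 10100✓ 10110✓ 11011 11101✓
Round 1: -0000✓ -0010✓ -0100✓ -1101 0-101 00-00✓ 000-0✓ 001-1 0010- 01-01 10-00✓ 10-10✓ 100-0✓ 1000- 101-0✓
Round 2: -0-00 -00-0 10--0
PIs = {-0-00, -00-0, -1101, 0-101, 001-1, 0010-, 01-01, 10--0, 1000-, 11011}

-1101, 0-101, 001-1, 0010-, 01-01, 1000-, 11011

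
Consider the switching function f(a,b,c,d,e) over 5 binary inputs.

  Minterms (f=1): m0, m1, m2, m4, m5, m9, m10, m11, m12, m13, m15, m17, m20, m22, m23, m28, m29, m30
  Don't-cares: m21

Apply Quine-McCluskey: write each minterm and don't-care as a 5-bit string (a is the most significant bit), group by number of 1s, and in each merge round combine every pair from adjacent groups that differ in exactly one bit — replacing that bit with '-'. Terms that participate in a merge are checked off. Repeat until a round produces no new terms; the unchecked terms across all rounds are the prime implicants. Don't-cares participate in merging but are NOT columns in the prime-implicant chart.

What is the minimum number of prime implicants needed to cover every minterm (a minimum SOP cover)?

size-2^0 implicants → 00000(✓)  00001(✓)  00010(✓)  00100(✓)  00101(✓)  01001(✓)  01010(✓)  01011(✓)  01100(✓)  01101(✓)  01111(✓)  10001(✓)  10100(✓)  10101(✓)  10110(✓)  10111(✓)  11100(✓)  11101(✓)  11110(✓)
size-2^1 implicants → -0001(✓)  -0100(✓)  -0101(✓)  -1100(✓)  -1101(✓)  0-001(✓)  0-010  0-100(✓)  0-101(✓)  00-00(✓)  00-01(✓)  000-0  0000-(✓)  0010-(✓)  01-01(✓)  01-11(✓)  010-1(✓)  0101-  011-1(✓)  0110-(✓)  1-100(✓)  1-101(✓)  1-110(✓)  10-01(✓)  101-0(✓)  101-1(✓)  1010-(✓)  1011-(✓)  111-0(✓)  1110-(✓)
size-2^2 implicants → --100(✓)  --101(✓)  -0-01  -010-(✓)  -110-(✓)  0--01  0-10-(✓)  00-0-  01--1  1-1-0  1-10-(✓)  101--
size-2^3 implicants → --10-
Unchecked terms (primes): --10-, -0-01, 0--01, 0-010, 00-0-, 000-0, 01--1, 0101-, 1-1-0, 101--
Minterm coverage:
  m0 ⊆ 00-0-,000-0
  m1 ⊆ -0-01,0--01,00-0-
  m2 ⊆ 0-010,000-0
  m4 ⊆ --10-,00-0-
  m5 ⊆ --10-,-0-01,0--01,00-0-
  m9 ⊆ 0--01,01--1
  m10 ⊆ 0-010,0101-
  m11 ⊆ 01--1,0101-
  m12 ⊆ --10- [E]
  m13 ⊆ --10-,0--01,01--1
  m15 ⊆ 01--1 [E]
  m17 ⊆ -0-01 [E]
  m20 ⊆ --10-,1-1-0,101--
  m22 ⊆ 1-1-0,101--
  m23 ⊆ 101-- [E]
  m28 ⊆ --10-,1-1-0
  m29 ⊆ --10- [E]
  m30 ⊆ 1-1-0 [E]
E = {--10-, -0-01, 01--1, 1-1-0, 101--}
Petrick residual → 0-010, 00-0-
Cover = cd' + b'd'e + a'c'de' + a'b'd' + a'be + ace' + ab'c  |cover|=7

7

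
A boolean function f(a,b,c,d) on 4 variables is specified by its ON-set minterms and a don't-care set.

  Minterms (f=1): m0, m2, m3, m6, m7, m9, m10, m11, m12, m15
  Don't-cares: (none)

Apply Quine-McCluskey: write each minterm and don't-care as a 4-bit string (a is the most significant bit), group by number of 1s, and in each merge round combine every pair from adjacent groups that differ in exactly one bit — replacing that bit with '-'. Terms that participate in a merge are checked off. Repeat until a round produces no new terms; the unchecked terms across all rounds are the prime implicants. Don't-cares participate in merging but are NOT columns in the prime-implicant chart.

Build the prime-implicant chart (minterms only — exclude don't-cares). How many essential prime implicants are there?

Round 0: 0000✓ 0010✓ 0011✓ 0110✓ 0111✓ 1001✓ 1010✓ 1011✓ 1100 1111✓
Round 1: -010✓ -011✓ -111✓ 0-10✓ 0-11✓ 00-0 001-✓ 011-✓ 1-11✓ 10-1 101-✓
Round 2: --11 -01- 0-1-
PIs = {--11, -01-, 0-1-, 00-0, 10-1, 1100}
Coverage chart:
  m0: 00-0 ←essential
  m2: -01-,0-1-,00-0
  m3: --11,-01-,0-1-
  m6: 0-1- ←essential
  m7: --11,0-1-
  m9: 10-1 ←essential
  m10: -01- ←essential
  m11: --11,-01-,10-1
  m12: 1100 ←essential
  m15: --11 ←essential
Essential: --11, -01-, 0-1-, 00-0, 10-1, 1100

6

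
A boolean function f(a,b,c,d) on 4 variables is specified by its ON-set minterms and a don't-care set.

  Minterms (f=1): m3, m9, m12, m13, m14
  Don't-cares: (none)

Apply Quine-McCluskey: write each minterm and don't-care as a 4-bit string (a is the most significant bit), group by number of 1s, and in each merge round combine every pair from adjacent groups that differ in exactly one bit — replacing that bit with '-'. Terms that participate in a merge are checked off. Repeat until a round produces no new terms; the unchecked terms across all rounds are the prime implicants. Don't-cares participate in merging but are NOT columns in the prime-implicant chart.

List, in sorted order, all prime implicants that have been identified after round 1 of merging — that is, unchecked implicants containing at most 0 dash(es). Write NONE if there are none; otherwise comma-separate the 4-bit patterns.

0011

Round 0: 0011 1001✓ 1100✓ 1101✓ 1110✓
Round 1: 1-01 11-0 110-
PIs = {0011, 1-01, 11-0, 110-}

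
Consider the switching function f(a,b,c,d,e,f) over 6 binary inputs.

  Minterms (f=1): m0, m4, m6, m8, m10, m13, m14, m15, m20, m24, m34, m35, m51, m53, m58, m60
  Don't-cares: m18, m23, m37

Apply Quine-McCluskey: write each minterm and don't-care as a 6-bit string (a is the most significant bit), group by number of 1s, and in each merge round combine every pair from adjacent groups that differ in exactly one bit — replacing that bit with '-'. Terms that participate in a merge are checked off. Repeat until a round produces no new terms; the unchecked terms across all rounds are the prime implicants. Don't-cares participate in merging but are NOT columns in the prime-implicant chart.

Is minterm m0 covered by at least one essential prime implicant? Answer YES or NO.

NO

size-2^0 implicants → 000000(✓)  000100(✓)  000110(✓)  001000(✓)  001010(✓)  001101(✓)  001110(✓)  001111(✓)  010010  010100(✓)  010111  011000(✓)  100010(✓)  100011(✓)  100101(✓)  110011(✓)  110101(✓)  111010  111100
size-2^1 implicants → 0-0100  0-1000  00-000  00-110  000-00  0001-0  001-10  0010-0  0011-1  00111-  1-0011  1-0101  10001-
Unchecked terms (primes): 0-0100, 0-1000, 00-000, 00-110, 000-00, 0001-0, 001-10, 0010-0, 0011-1, 00111-, 010010, 010111, 1-0011, 1-0101, 10001-, 111010, 111100
Minterm coverage:
  m0 ⊆ 00-000,000-00
  m4 ⊆ 0-0100,000-00,0001-0
  m6 ⊆ 00-110,0001-0
  m8 ⊆ 0-1000,00-000,0010-0
  m10 ⊆ 001-10,0010-0
  m13 ⊆ 0011-1 [E]
  m14 ⊆ 00-110,001-10,00111-
  m15 ⊆ 0011-1,00111-
  m20 ⊆ 0-0100 [E]
  m24 ⊆ 0-1000 [E]
  m34 ⊆ 10001- [E]
  m35 ⊆ 1-0011,10001-
  m51 ⊆ 1-0011 [E]
  m53 ⊆ 1-0101 [E]
  m58 ⊆ 111010 [E]
  m60 ⊆ 111100 [E]
E = {0-0100, 0-1000, 0011-1, 1-0011, 1-0101, 10001-, 111010, 111100}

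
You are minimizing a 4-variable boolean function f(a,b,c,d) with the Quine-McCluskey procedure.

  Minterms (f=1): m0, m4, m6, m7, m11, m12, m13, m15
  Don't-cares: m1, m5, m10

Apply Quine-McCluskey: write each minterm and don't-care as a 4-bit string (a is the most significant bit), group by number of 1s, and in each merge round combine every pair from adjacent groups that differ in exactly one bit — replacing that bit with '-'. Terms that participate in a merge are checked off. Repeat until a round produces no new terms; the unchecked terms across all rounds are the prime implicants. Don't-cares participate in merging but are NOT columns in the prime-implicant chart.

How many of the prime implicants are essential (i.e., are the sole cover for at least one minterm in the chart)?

3

[col 0] 0000*, 0001*, 0100*, 0101*, 0110*, 0111*, 1010*, 1011*, 1100*, 1101*, 1111*
[col 1] -100*, -101*, -111*, 0-00*, 0-01*, 000-*, 01-0*, 01-1*, 010-*, 011-*, 1-11, 101-, 11-1*, 110-*
[col 2] -1-1, -10-, 0-0-, 01--
Prime implicants: -1-1, -10-, 0-0-, 01--, 1-11, 101-
PI chart (minterm → PIs covering it):
  0 | 0-0-  (sole → essential)
  4 | -10-,0-0-,01--
  6 | 01--  (sole → essential)
  7 | -1-1,01--
  11 | 1-11,101-
  12 | -10-  (sole → essential)
  13 | -1-1,-10-
  15 | -1-1,1-11
Essential prime implicants: -10-, 0-0-, 01--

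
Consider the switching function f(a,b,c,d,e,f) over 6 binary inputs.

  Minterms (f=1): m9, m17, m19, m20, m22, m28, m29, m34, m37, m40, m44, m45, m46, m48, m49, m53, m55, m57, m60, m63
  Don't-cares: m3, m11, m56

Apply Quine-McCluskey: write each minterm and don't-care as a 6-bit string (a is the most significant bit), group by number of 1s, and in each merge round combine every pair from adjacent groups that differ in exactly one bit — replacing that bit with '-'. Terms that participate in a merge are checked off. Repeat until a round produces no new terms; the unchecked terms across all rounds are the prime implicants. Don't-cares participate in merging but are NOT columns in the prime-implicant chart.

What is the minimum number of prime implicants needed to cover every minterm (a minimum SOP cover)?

11

size-2^0 implicants → 000011(✓)  001001(✓)  001011(✓)  010001(✓)  010011(✓)  010100(✓)  010110(✓)  011100(✓)  011101(✓)  100010  100101(✓)  101000(✓)  101100(✓)  101101(✓)  101110(✓)  110000(✓)  110001(✓)  110101(✓)  110111(✓)  111000(✓)  111001(✓)  111100(✓)  111111(✓)
size-2^1 implicants → -10001  -11100  0-0011  00-011  0010-1  01-100  0100-1  0101-0  01110-  1-0101  1-1000(✓)  1-1100(✓)  10-101  101-00(✓)  1011-0  10110-  11-000(✓)  11-001(✓)  11-111  110-01  11000-(✓)  1101-1  111-00(✓)  11100-(✓)
size-2^2 implicants → 1-1-00  11-00-
Unchecked terms (primes): -10001, -11100, 0-0011, 00-011, 0010-1, 01-100, 0100-1, 0101-0, 01110-, 1-0101, 1-1-00, 10-101, 100010, 1011-0, 10110-, 11-00-, 11-111, 110-01, 1101-1
Minterm coverage:
  m9 ⊆ 0010-1 [E]
  m17 ⊆ -10001,0100-1
  m19 ⊆ 0-0011,0100-1
  m20 ⊆ 01-100,0101-0
  m22 ⊆ 0101-0 [E]
  m28 ⊆ -11100,01-100,01110-
  m29 ⊆ 01110- [E]
  m34 ⊆ 100010 [E]
  m37 ⊆ 1-0101,10-101
  m40 ⊆ 1-1-00 [E]
  m44 ⊆ 1-1-00,1011-0,10110-
  m45 ⊆ 10-101,10110-
  m46 ⊆ 1011-0 [E]
  m48 ⊆ 11-00- [E]
  m49 ⊆ -10001,11-00-,110-01
  m53 ⊆ 1-0101,110-01,1101-1
  m55 ⊆ 11-111,1101-1
  m57 ⊆ 11-00- [E]
  m60 ⊆ -11100,1-1-00
  m63 ⊆ 11-111 [E]
E = {0010-1, 0101-0, 01110-, 1-1-00, 100010, 1011-0, 11-00-, 11-111}
Petrick residual → 0100-1, 1-0101, 10-101
Cover = a'b'cd'f + a'bc'd'f + a'bc'df' + a'bcde' + ac'de'f + ace'f' + ab'de'f + ab'c'd'ef' + ab'cdf' + abd'e' + abdef  |cover|=11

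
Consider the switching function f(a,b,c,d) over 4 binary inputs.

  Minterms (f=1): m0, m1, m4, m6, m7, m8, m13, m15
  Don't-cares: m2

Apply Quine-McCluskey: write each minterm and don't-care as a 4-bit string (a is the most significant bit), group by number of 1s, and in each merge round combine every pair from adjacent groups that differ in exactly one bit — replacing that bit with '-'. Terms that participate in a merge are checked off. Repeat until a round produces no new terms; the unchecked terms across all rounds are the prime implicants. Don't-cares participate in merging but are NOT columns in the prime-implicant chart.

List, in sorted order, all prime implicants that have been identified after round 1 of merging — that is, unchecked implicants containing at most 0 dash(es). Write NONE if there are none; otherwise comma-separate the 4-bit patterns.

size-2^0 implicants → 0000(✓)  0001(✓)  0010(✓)  0100(✓)  0110(✓)  0111(✓)  1000(✓)  1101(✓)  1111(✓)
size-2^1 implicants → -000  -111  0-00(✓)  0-10(✓)  00-0(✓)  000-  01-0(✓)  011-  11-1
size-2^2 implicants → 0--0
Unchecked terms (primes): -000, -111, 0--0, 000-, 011-, 11-1

NONE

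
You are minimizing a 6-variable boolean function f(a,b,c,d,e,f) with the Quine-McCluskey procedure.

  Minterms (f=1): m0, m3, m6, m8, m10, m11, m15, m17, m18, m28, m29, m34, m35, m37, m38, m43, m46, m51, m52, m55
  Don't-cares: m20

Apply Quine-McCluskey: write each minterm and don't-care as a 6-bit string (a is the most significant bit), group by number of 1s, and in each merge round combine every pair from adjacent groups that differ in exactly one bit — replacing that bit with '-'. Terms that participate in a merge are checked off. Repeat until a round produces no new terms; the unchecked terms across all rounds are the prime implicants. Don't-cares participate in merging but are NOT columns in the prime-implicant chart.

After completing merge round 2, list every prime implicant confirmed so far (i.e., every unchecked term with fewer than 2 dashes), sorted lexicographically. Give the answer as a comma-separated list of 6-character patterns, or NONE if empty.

-00110, -10100, 00-000, 001-11, 0010-0, 00101-, 01-100, 010001, 010010, 01110-, 1-0011, 10-110, 100-10, 10001-, 100101, 110-11

[col 0] 000000*, 000011*, 000110*, 001000*, 001010*, 001011*, 001111*, 010001, 010010, 010100*, 011100*, 011101*, 100010*, 100011*, 100101, 100110*, 101011*, 101110*, 110011*, 110100*, 110111*
[col 1] -00011*, -00110, -01011*, -10100, 00-000, 00-011*, 001-11, 0010-0, 00101-, 01-100, 01110-, 1-0011, 10-011*, 10-110, 100-10, 10001-, 110-11
[col 2] -0-011
Prime implicants: -0-011, -00110, -10100, 00-000, 001-11, 0010-0, 00101-, 01-100, 010001, 010010, 01110-, 1-0011, 10-110, 100-10, 10001-, 100101, 110-11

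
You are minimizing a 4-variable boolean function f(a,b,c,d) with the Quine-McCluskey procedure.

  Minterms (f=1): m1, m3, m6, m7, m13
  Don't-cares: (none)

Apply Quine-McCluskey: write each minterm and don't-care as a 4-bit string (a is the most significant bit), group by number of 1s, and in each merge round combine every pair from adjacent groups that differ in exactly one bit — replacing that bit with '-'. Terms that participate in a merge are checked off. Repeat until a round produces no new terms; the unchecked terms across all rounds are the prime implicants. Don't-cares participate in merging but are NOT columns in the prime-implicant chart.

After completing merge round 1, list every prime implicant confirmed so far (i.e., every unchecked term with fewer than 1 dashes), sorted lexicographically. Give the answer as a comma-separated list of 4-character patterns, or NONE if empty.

1101

[col 0] 0001*, 0011*, 0110*, 0111*, 1101
[col 1] 0-11, 00-1, 011-
Prime implicants: 0-11, 00-1, 011-, 1101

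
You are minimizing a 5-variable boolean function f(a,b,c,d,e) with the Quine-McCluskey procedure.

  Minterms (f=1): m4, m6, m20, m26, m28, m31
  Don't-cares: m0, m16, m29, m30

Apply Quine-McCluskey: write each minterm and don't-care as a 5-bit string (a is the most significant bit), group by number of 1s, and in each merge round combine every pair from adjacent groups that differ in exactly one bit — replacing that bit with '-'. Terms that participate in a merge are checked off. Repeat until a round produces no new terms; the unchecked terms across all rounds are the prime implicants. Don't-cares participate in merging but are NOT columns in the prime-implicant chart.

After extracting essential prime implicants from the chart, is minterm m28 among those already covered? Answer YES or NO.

Round 0: 00000✓ 00100✓ 00110✓ 10000✓ 10100✓ 11010✓ 11100✓ 11101✓ 11110✓ 11111✓
Round 1: -0000✓ -0100✓ 00-00✓ 001-0 1-100 10-00✓ 11-10 111-0✓ 111-1✓ 1110-✓ 1111-✓
Round 2: -0-00 111--
PIs = {-0-00, 001-0, 1-100, 11-10, 111--}
Coverage chart:
  m4: -0-00,001-0
  m6: 001-0 ←essential
  m20: -0-00,1-100
  m26: 11-10 ←essential
  m28: 1-100,111--
  m31: 111-- ←essential
Essential: 001-0, 11-10, 111--

YES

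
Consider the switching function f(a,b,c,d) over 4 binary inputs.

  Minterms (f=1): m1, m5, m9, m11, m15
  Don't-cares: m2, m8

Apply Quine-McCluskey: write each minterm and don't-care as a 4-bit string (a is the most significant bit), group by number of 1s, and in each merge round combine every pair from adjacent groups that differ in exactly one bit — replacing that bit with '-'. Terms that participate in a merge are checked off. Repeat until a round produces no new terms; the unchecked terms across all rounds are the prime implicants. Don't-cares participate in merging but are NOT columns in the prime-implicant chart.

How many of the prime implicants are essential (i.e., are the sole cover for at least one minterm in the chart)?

[col 0] 0001*, 0010, 0101*, 1000*, 1001*, 1011*, 1111*
[col 1] -001, 0-01, 1-11, 10-1, 100-
Prime implicants: -001, 0-01, 0010, 1-11, 10-1, 100-
PI chart (minterm → PIs covering it):
  1 | -001,0-01
  5 | 0-01  (sole → essential)
  9 | -001,10-1,100-
  11 | 1-11,10-1
  15 | 1-11  (sole → essential)
Essential prime implicants: 0-01, 1-11

2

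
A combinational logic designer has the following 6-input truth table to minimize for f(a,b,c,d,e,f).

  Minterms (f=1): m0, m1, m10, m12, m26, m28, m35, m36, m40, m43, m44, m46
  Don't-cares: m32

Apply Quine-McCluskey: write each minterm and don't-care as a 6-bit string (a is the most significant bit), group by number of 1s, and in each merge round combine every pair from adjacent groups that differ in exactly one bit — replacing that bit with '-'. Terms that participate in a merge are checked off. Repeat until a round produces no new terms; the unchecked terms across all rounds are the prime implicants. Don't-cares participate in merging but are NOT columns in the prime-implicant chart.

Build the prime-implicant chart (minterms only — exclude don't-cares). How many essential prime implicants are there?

6

[col 0] 000000*, 000001*, 001010*, 001100*, 011010*, 011100*, 100000*, 100011*, 100100*, 101000*, 101011*, 101100*, 101110*
[col 1] -00000, -01100, 0-1010, 0-1100, 00000-, 10-000*, 10-011, 10-100*, 100-00*, 101-00*, 1011-0
[col 2] 10--00
Prime implicants: -00000, -01100, 0-1010, 0-1100, 00000-, 10--00, 10-011, 1011-0
PI chart (minterm → PIs covering it):
  0 | -00000,00000-
  1 | 00000-  (sole → essential)
  10 | 0-1010  (sole → essential)
  12 | -01100,0-1100
  26 | 0-1010  (sole → essential)
  28 | 0-1100  (sole → essential)
  35 | 10-011  (sole → essential)
  36 | 10--00  (sole → essential)
  40 | 10--00  (sole → essential)
  43 | 10-011  (sole → essential)
  44 | -01100,10--00,1011-0
  46 | 1011-0  (sole → essential)
Essential prime implicants: 0-1010, 0-1100, 00000-, 10--00, 10-011, 1011-0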